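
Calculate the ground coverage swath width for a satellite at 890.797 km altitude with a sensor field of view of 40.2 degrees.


FOV = 40.2 deg = 0.7016224 rad
swath = 2 * alt * tan(FOV/2) = 2 * 890.797 * tan(0.3508112)
swath = 2 * 890.797 * 0.365948
swath = 651.9708 km

651.9708 km


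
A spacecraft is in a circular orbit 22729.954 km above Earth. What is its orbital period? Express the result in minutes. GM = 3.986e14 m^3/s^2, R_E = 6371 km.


r = 29100.9540 km = 2.9100954e+07 m
T = 2*pi*sqrt(r^3/mu) = 2*pi*sqrt(2.4644595e+22 / 3.986e14)
T = 49405.1316 s = 823.4189 min

823.4189 minutes


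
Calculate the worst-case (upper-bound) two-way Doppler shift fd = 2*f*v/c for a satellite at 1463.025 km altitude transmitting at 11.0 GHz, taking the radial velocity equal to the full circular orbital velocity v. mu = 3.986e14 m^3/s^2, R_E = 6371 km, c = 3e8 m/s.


r = 7.834025e+06 m
v = sqrt(mu/r) = 7133.0648 m/s (worst-case radial velocity)
f = 11.0 GHz = 1.1e+10 Hz
fd = 2*f*v/c = 2*1.1e+10*7133.0648/3.0e+08
fd = 523091.4202 Hz

523091.4202 Hz


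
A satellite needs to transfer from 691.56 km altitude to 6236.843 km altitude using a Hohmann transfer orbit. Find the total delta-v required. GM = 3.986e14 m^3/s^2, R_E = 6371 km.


r1 = 7062.5600 km = 7.06256e+06 m
r2 = 12607.8430 km = 1.2607843e+07 m
dv1 = sqrt(mu/r1)*(sqrt(2*r2/(r1+r2)) - 1) = 993.2695 m/s
dv2 = sqrt(mu/r2)*(1 - sqrt(2*r1/(r1+r2))) = 858.0198 m/s
total dv = |dv1| + |dv2| = 993.2695 + 858.0198 = 1851.2893 m/s = 1.8513 km/s

1.8513 km/s


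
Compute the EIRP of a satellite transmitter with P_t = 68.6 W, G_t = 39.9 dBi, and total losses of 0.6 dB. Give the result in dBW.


Pt = 68.6 W = 18.3632 dBW
EIRP = Pt_dBW + Gt - losses = 18.3632 + 39.9 - 0.6 = 57.6632 dBW

57.6632 dBW


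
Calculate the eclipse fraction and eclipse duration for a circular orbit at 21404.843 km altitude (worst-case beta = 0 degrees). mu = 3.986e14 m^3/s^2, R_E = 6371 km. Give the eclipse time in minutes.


r = 27775.8430 km
T = 767.8225 min
Eclipse fraction = arcsin(R_E/r)/pi = arcsin(6371.0000/27775.8430)/pi
= arcsin(0.229372)/pi = 0.07366722
Eclipse duration = 0.07366722 * 767.8225 = 56.5634 min

56.5634 minutes


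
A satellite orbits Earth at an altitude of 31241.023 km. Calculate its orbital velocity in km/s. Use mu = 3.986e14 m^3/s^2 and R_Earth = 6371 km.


r = R_E + alt = 6371.0 + 31241.023 = 37612.0230 km = 3.7612023e+07 m
v = sqrt(mu/r) = sqrt(3.986e14 / 3.7612023e+07) = 3255.4071 m/s = 3.2554 km/s

3.2554 km/s


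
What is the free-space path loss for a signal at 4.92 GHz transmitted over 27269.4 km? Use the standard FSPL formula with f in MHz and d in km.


f = 4.92 GHz = 4920.0000 MHz
d = 27269.4 km
FSPL = 32.44 + 20*log10(4920.0000) + 20*log10(27269.4)
FSPL = 32.44 + 73.8393 + 88.7135
FSPL = 194.9928 dB

194.9928 dB


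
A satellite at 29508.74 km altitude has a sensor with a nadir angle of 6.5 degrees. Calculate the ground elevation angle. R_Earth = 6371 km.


r = R_E + alt = 35879.7400 km
Law of sines in the satellite / Earth-center / ground-point triangle:
  sin(nadir)/R_E = sin(90 + el)/r  =>  cos(el) = (r/R_E)*sin(nadir)
cos(el) = (35879.7400 / 6371.0000) * sin(6.5 deg) = 0.6375297
el = arccos(0.6375297) = 50.3921 deg
(Earth-central angle = 90 - nadir - el = 33.1079 deg)

50.3921 degrees


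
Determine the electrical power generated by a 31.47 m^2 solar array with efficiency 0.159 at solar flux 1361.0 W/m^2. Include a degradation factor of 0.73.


P = area * eta * S * degradation
P = 31.47 * 0.159 * 1361.0 * 0.73
P = 4971.3559 W

4971.3559 W


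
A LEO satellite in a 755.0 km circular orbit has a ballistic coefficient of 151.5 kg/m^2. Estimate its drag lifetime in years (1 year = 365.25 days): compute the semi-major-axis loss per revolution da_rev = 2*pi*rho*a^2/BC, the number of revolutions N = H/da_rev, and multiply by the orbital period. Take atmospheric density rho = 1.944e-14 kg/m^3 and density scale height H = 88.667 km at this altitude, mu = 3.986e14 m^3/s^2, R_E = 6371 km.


a = R_E + alt = 7126.0000 km = 7.126e+06 m
da_rev = 2*pi*rho*a^2/BC = 2*pi*1.944e-14*(7.126e+06)^2/151.5 = 0.0409406876 m per revolution
N = H/da_rev = 88667.0000 m / 0.0409406876 m = 2.1657428e+06 revolutions
P = 2*pi*sqrt(a^3/mu) = 5986.5960 s
lifetime = N*P = 2.1657428e+06 * 5986.5960 = 1.2965427e+10 s = 150062.8147 days
years = 150062.8147 / 365.25 = 410.8496 years

410.8496 years


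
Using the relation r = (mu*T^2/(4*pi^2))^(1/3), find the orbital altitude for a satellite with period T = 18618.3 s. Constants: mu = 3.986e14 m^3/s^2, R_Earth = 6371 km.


T = 18618.3 s
r = (mu*T^2/(4*pi^2))^(1/3) = (3.986e14 * 18618.3^2 / (4*pi^2))^(1/3)
r = 1.5182823e+07 m = 15182.8232 km
alt = r - R_E = 15182.8232 - 6371 = 8811.8232 km

8811.8232 km


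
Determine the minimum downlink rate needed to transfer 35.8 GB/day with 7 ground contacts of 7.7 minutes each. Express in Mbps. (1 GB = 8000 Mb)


total contact time = 7 * 7.7 * 60 = 3234.0000 s
data = 35.8 GB = 286400.0000 Mb
rate = 286400.0000 / 3234.0000 = 88.5591 Mbps

88.5591 Mbps


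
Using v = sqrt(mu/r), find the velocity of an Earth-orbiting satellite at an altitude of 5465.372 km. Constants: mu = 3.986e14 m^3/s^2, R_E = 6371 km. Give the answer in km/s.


r = R_E + alt = 6371.0 + 5465.372 = 11836.3720 km = 1.1836372e+07 m
v = sqrt(mu/r) = sqrt(3.986e14 / 1.1836372e+07) = 5803.0905 m/s = 5.8031 km/s

5.8031 km/s


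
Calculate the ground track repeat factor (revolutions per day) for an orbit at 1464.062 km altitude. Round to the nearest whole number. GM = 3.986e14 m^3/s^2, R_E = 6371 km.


r = 7.835062e+06 m
T = 2*pi*sqrt(r^3/mu) = 6901.9988 s = 115.0333 min
revs/day = 1440 / 115.0333 = 12.5181
Rounded: 13 revolutions per day

13 revolutions per day


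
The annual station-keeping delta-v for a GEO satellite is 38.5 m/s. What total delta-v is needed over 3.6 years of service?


dV = rate * years = 38.5 * 3.6
dV = 138.6000 m/s

138.6000 m/s


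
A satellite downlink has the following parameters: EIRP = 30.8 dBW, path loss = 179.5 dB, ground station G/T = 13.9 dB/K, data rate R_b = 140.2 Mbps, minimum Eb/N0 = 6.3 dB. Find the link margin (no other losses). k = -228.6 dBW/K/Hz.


C/N0 = EIRP - FSPL + G/T - k = 30.8 - 179.5 + 13.9 - (-228.6)
C/N0 = 93.8000 dB-Hz
R_b = 140.2 Mbps = 1.402e+08 bps -> 10*log10(R_b) = 81.4675 dB-Hz
Eb/N0 = C/N0 - 10*log10(R_b) = 93.8000 - 81.4675 = 12.3325 dB
Margin = Eb/N0 - Eb/N0_req = 12.3325 - 6.3 = 6.0325 dB (link closes)

6.0325 dB


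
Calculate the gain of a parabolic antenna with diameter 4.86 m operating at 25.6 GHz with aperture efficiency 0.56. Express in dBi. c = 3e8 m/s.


lambda = c/f = 3e8 / 2.56e+10 = 0.01171875 m
G = eta*(pi*D/lambda)^2 = 0.56*(pi*4.86/0.01171875)^2
G = 950599.8296 (linear)
G = 10*log10(950599.8296) = 59.7800 dBi

59.7800 dBi


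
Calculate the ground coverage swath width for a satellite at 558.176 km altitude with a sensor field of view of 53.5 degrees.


FOV = 53.5 deg = 0.9337511 rad
swath = 2 * alt * tan(FOV/2) = 2 * 558.176 * tan(0.4668756)
swath = 2 * 558.176 * 0.5040415
swath = 562.6877 km

562.6877 km


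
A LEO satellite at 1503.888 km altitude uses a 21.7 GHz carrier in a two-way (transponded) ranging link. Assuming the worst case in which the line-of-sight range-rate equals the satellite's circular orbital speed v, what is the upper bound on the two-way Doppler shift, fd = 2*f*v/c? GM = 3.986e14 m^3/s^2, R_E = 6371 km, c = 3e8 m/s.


r = 7.874888e+06 m
v = sqrt(mu/r) = 7114.5339 m/s (worst-case radial velocity)
f = 21.7 GHz = 2.17e+10 Hz
fd = 2*f*v/c = 2*2.17e+10*7114.5339/3.0e+08
fd = 1.0292359e+06 Hz

1.0292e+06 Hz


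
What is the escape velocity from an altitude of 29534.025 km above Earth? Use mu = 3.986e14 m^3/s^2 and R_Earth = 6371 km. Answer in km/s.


r = 6371.0 + 29534.025 = 35905.0250 km = 3.5905025e+07 m
v_esc = sqrt(2*mu/r) = sqrt(2*3.986e14 / 3.5905025e+07)
v_esc = 4712.0081 m/s = 4.7120 km/s

4.7120 km/s


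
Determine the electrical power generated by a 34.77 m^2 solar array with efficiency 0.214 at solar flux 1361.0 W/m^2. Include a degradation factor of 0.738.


P = area * eta * S * degradation
P = 34.77 * 0.214 * 1361.0 * 0.738
P = 7473.6534 W

7473.6534 W


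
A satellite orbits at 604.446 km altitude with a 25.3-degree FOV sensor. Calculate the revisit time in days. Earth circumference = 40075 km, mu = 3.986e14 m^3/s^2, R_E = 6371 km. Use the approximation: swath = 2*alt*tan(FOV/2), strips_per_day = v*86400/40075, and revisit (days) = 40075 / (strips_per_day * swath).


swath = 2*604.446*tan(0.2207842) = 271.3273 km
v = sqrt(mu/r) = 7559.3187 m/s = 7.5593 km/s
strips/day = v*86400/40075 = 7.5593*86400/40075 = 16.2976
coverage/day = strips * swath = 16.2976 * 271.3273 = 4421.9752 km
revisit = 40075 / 4421.9752 = 9.0627 days

9.0627 days


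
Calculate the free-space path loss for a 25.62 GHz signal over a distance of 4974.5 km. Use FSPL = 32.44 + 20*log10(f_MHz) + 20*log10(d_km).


f = 25.62 GHz = 25620.0000 MHz
d = 4974.5 km
FSPL = 32.44 + 20*log10(25620.0000) + 20*log10(4974.5)
FSPL = 32.44 + 88.1716 + 73.9350
FSPL = 194.5466 dB

194.5466 dB


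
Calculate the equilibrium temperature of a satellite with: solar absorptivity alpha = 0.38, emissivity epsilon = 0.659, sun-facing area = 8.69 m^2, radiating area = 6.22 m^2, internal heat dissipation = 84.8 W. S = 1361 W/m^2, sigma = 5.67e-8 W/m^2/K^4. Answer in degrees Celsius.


Numerator = alpha*S*A_sun + Q_int = 0.38*1361*8.69 + 84.8 = 4579.0942 W
Denominator = eps*sigma*A_rad = 0.659*5.67e-8*6.22 = 2.3241217e-07 W/K^4
T^4 = 1.9702472e+10 K^4
T = 374.6538 K = 101.5038 C

101.5038 degrees Celsius


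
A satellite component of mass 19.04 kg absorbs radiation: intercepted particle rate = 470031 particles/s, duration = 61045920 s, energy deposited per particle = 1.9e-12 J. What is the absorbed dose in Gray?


Total energy deposited = rate * time * E_per
  = 470031 * 61045920 * 1.9e-12 = 54.5176 J
Dose = E_total / mass = 54.5176 / 19.04
Dose = 2.8633 Gy

2.8633 Gy


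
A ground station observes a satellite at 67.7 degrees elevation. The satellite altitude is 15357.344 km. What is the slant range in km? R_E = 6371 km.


h = 15357.344 km, el = 67.7 deg
d = -R_E*sin(el) + sqrt((R_E*sin(el))^2 + 2*R_E*h + h^2)
d = -6371.0000*sin(1.1816) + sqrt((6371.0000*0.9252097)^2 + 2*6371.0000*15357.344 + 15357.344^2)
d = 15698.9266 km

15698.9266 km


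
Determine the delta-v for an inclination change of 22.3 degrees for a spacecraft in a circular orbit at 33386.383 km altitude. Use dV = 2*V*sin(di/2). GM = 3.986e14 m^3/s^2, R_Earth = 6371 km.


r = 39757.3830 km = 3.9757383e+07 m
V = sqrt(mu/r) = 3166.3561 m/s
di = 22.3 deg = 0.3892084 rad
dV = 2*V*sin(di/2) = 2*3166.3561*sin(0.1946042)
dV = 1224.6087 m/s = 1.2246 km/s

1.2246 km/s


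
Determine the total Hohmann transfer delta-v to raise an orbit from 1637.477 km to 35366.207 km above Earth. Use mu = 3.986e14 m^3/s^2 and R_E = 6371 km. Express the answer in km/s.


r1 = 8008.4770 km = 8.008477e+06 m
r2 = 41737.2070 km = 4.1737207e+07 m
dv1 = sqrt(mu/r1)*(sqrt(2*r2/(r1+r2)) - 1) = 2083.9277 m/s
dv2 = sqrt(mu/r2)*(1 - sqrt(2*r1/(r1+r2))) = 1336.7906 m/s
total dv = |dv1| + |dv2| = 2083.9277 + 1336.7906 = 3420.7184 m/s = 3.4207 km/s

3.4207 km/s


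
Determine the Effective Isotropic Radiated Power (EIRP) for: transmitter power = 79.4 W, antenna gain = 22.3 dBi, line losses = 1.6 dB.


Pt = 79.4 W = 18.9982 dBW
EIRP = Pt_dBW + Gt - losses = 18.9982 + 22.3 - 1.6 = 39.6982 dBW

39.6982 dBW


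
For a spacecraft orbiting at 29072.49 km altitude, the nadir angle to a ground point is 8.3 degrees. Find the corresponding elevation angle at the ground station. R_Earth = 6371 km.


r = R_E + alt = 35443.4900 km
Law of sines in the satellite / Earth-center / ground-point triangle:
  sin(nadir)/R_E = sin(90 + el)/r  =>  cos(el) = (r/R_E)*sin(nadir)
cos(el) = (35443.4900 / 6371.0000) * sin(8.3 deg) = 0.8030902
el = arccos(0.8030902) = 36.5738 deg
(Earth-central angle = 90 - nadir - el = 45.1262 deg)

36.5738 degrees


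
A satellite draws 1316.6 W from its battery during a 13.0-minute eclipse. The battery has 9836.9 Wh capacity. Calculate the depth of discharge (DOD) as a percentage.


E_used = P * t / 60 = 1316.6 * 13.0 / 60 = 285.2633 Wh
DOD = E_used / E_total * 100 = 285.2633 / 9836.9 * 100
DOD = 2.8999 %

2.8999 %


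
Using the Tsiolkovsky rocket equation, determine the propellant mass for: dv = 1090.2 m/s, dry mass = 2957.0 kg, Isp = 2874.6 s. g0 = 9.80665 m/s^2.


ve = Isp * g0 = 2874.6 * 9.80665 = 28190.196090 m/s
mass ratio = exp(dv/ve) = exp(1090.2/28190.196090) = 1.03943055
m_prop = m_dry * (mr - 1) = 2957.0 * (1.03943055 - 1)
m_prop = 116.5961 kg

116.5961 kg


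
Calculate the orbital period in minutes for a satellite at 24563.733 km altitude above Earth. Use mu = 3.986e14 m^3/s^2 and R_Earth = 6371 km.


r = 30934.7330 km = 3.0934733e+07 m
T = 2*pi*sqrt(r^3/mu) = 2*pi*sqrt(2.9603231e+22 / 3.986e14)
T = 54147.7954 s = 902.4633 min

902.4633 minutes


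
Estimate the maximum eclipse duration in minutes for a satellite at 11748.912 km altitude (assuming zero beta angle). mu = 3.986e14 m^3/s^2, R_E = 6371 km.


r = 18119.9120 km
T = 404.5704 min
Eclipse fraction = arcsin(R_E/r)/pi = arcsin(6371.0000/18119.9120)/pi
= arcsin(0.3516021)/pi = 0.114363
Eclipse duration = 0.114363 * 404.5704 = 46.2679 min

46.2679 minutes


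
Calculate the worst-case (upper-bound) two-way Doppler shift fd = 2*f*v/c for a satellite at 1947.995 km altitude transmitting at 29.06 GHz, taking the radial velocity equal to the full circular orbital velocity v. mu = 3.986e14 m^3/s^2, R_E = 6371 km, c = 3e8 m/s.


r = 8.318995e+06 m
v = sqrt(mu/r) = 6922.0258 m/s (worst-case radial velocity)
f = 29.06 GHz = 2.906e+10 Hz
fd = 2*f*v/c = 2*2.906e+10*6922.0258/3.0e+08
fd = 1.3410271e+06 Hz

1.3410e+06 Hz


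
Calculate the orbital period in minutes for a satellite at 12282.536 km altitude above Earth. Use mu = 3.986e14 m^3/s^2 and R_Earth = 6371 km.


r = 18653.5360 km = 1.8653536e+07 m
T = 2*pi*sqrt(r^3/mu) = 2*pi*sqrt(6.49058e+21 / 3.986e14)
T = 25354.3789 s = 422.5730 min

422.5730 minutes


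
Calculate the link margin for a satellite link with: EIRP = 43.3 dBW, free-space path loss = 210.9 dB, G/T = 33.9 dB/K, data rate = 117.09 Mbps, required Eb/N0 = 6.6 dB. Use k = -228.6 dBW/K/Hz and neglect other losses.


C/N0 = EIRP - FSPL + G/T - k = 43.3 - 210.9 + 33.9 - (-228.6)
C/N0 = 94.9000 dB-Hz
R_b = 117.09 Mbps = 1.1709e+08 bps -> 10*log10(R_b) = 80.6852 dB-Hz
Eb/N0 = C/N0 - 10*log10(R_b) = 94.9000 - 80.6852 = 14.2148 dB
Margin = Eb/N0 - Eb/N0_req = 14.2148 - 6.6 = 7.6148 dB (link closes)

7.6148 dB


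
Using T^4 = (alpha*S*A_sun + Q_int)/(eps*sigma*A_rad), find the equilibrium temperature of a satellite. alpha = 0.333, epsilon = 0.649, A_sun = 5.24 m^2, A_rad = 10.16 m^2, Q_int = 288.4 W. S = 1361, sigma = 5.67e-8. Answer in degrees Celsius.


Numerator = alpha*S*A_sun + Q_int = 0.333*1361*5.24 + 288.4 = 2663.2361 W
Denominator = eps*sigma*A_rad = 0.649*5.67e-8*10.16 = 3.7387073e-07 W/K^4
T^4 = 7.1234144e+09 K^4
T = 290.5173 K = 17.3673 C

17.3673 degrees Celsius


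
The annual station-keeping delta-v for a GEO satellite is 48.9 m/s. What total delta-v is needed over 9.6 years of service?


dV = rate * years = 48.9 * 9.6
dV = 469.4400 m/s

469.4400 m/s


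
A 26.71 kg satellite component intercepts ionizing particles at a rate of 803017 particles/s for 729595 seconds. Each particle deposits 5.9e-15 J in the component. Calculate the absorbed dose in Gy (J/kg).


Total energy deposited = rate * time * E_per
  = 803017 * 729595 * 5.9e-15 = 0.003456675 J
Dose = E_total / mass = 0.003456675 / 26.71
Dose = 1.2941503e-04 Gy

1.2942e-04 Gy


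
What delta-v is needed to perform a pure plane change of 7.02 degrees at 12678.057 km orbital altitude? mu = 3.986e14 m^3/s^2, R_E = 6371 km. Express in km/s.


r = 19049.0570 km = 1.9049057e+07 m
V = sqrt(mu/r) = 4574.3765 m/s
di = 7.02 deg = 0.1225221 rad
dV = 2*V*sin(di/2) = 2*4574.3765*sin(0.06126106)
dV = 560.1118 m/s = 0.5601118 km/s

0.5601 km/s


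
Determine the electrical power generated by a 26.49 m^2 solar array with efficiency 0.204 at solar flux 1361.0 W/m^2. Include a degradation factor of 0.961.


P = area * eta * S * degradation
P = 26.49 * 0.204 * 1361.0 * 0.961
P = 7067.9528 W

7067.9528 W


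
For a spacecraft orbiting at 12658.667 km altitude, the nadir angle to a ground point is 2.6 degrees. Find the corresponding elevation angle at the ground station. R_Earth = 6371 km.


r = R_E + alt = 19029.6670 km
Law of sines in the satellite / Earth-center / ground-point triangle:
  sin(nadir)/R_E = sin(90 + el)/r  =>  cos(el) = (r/R_E)*sin(nadir)
cos(el) = (19029.6670 / 6371.0000) * sin(2.6 deg) = 0.1354956
el = arccos(0.1354956) = 82.2127 deg
(Earth-central angle = 90 - nadir - el = 5.1873 deg)

82.2127 degrees


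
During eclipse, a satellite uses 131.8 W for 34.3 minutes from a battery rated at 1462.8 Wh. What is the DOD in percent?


E_used = P * t / 60 = 131.8 * 34.3 / 60 = 75.3457 Wh
DOD = E_used / E_total * 100 = 75.3457 / 1462.8 * 100
DOD = 5.1508 %

5.1508 %


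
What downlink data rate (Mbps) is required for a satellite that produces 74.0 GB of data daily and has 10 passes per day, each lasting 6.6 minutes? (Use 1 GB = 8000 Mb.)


total contact time = 10 * 6.6 * 60 = 3960.0000 s
data = 74.0 GB = 592000.0000 Mb
rate = 592000.0000 / 3960.0000 = 149.4949 Mbps

149.4949 Mbps


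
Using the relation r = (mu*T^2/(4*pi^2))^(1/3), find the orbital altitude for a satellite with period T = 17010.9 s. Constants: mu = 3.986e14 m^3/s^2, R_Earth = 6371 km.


T = 17010.9 s
r = (mu*T^2/(4*pi^2))^(1/3) = (3.986e14 * 17010.9^2 / (4*pi^2))^(1/3)
r = 1.4295874e+07 m = 14295.8741 km
alt = r - R_E = 14295.8741 - 6371 = 7924.8741 km

7924.8741 km


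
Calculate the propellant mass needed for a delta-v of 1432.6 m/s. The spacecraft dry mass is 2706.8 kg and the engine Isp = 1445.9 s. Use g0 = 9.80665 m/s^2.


ve = Isp * g0 = 1445.9 * 9.80665 = 14179.435235 m/s
mass ratio = exp(dv/ve) = exp(1432.6/14179.435235) = 1.10631386
m_prop = m_dry * (mr - 1) = 2706.8 * (1.10631386 - 1)
m_prop = 287.7704 kg

287.7704 kg


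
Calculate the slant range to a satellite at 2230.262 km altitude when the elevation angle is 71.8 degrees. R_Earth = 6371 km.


h = 2230.262 km, el = 71.8 deg
d = -R_E*sin(el) + sqrt((R_E*sin(el))^2 + 2*R_E*h + h^2)
d = -6371.0000*sin(1.2531) + sqrt((6371.0000*0.9499721)^2 + 2*6371.0000*2230.262 + 2230.262^2)
d = 2315.6467 km

2315.6467 km


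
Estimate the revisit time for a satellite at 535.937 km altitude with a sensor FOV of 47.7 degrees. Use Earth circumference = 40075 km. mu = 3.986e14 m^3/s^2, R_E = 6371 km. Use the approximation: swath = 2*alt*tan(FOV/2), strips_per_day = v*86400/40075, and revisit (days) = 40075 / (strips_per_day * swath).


swath = 2*535.937*tan(0.416261) = 473.8705 km
v = sqrt(mu/r) = 7596.7162 m/s = 7.5967 km/s
strips/day = v*86400/40075 = 7.5967*86400/40075 = 16.3782
coverage/day = strips * swath = 16.3782 * 473.8705 = 7761.1454 km
revisit = 40075 / 7761.1454 = 5.1635 days

5.1635 days


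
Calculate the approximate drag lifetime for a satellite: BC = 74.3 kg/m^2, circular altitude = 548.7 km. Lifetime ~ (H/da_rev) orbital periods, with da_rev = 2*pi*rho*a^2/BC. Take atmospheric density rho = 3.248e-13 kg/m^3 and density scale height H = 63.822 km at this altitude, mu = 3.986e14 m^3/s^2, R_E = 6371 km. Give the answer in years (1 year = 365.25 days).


a = R_E + alt = 6919.7000 km = 6.9197e+06 m
da_rev = 2*pi*rho*a^2/BC = 2*pi*3.248e-13*(6.9197e+06)^2/74.3 = 1.315169 m per revolution
N = H/da_rev = 63822.0000 m / 1.315169 m = 48527.5987 revolutions
P = 2*pi*sqrt(a^3/mu) = 5728.5159 s
lifetime = N*P = 48527.5987 * 5728.5159 = 2.7799112e+08 s = 3217.4898 days
years = 3217.4898 / 365.25 = 8.8090 years

8.8090 years


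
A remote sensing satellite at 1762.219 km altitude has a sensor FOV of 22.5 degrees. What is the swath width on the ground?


FOV = 22.5 deg = 0.3926991 rad
swath = 2 * alt * tan(FOV/2) = 2 * 1762.219 * tan(0.1963495)
swath = 2 * 1762.219 * 0.1989124
swath = 701.0543 km

701.0543 km


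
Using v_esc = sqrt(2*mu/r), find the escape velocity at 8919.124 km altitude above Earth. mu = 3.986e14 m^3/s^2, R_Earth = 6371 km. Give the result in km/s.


r = 6371.0 + 8919.124 = 15290.1240 km = 1.5290124e+07 m
v_esc = sqrt(2*mu/r) = sqrt(2*3.986e14 / 1.5290124e+07)
v_esc = 7220.6807 m/s = 7.2207 km/s

7.2207 km/s


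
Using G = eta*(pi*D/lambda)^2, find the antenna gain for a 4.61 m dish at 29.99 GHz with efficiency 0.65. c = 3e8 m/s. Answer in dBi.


lambda = c/f = 3e8 / 2.999e+10 = 0.01000333 m
G = eta*(pi*D/lambda)^2 = 0.65*(pi*4.61/0.01000333)^2
G = 1.3624651e+06 (linear)
G = 10*log10(1.3624651e+06) = 61.3433 dBi

61.3433 dBi


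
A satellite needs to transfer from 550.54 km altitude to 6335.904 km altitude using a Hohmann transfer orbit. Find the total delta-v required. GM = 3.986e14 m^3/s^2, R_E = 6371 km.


r1 = 6921.5400 km = 6.92154e+06 m
r2 = 12706.9040 km = 1.2706904e+07 m
dv1 = sqrt(mu/r1)*(sqrt(2*r2/(r1+r2)) - 1) = 1046.2397 m/s
dv2 = sqrt(mu/r2)*(1 - sqrt(2*r1/(r1+r2))) = 897.2719 m/s
total dv = |dv1| + |dv2| = 1046.2397 + 897.2719 = 1943.5116 m/s = 1.9435 km/s

1.9435 km/s


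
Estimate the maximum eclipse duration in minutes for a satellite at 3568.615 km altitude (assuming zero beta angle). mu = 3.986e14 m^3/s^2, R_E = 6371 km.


r = 9939.6150 km
T = 164.3669 min
Eclipse fraction = arcsin(R_E/r)/pi = arcsin(6371.0000/9939.6150)/pi
= arcsin(0.6409705)/pi = 0.2214679
Eclipse duration = 0.2214679 * 164.3669 = 36.4020 min

36.4020 minutes


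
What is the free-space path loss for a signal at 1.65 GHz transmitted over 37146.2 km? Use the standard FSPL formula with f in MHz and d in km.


f = 1.65 GHz = 1650.0000 MHz
d = 37146.2 km
FSPL = 32.44 + 20*log10(1650.0000) + 20*log10(37146.2)
FSPL = 32.44 + 64.3497 + 91.3983
FSPL = 188.1880 dB

188.1880 dB


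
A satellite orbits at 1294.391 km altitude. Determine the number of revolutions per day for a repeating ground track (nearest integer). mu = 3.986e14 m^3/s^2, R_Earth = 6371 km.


r = 7.665391e+06 m
T = 2*pi*sqrt(r^3/mu) = 6679.0192 s = 111.3170 min
revs/day = 1440 / 111.3170 = 12.9360
Rounded: 13 revolutions per day

13 revolutions per day


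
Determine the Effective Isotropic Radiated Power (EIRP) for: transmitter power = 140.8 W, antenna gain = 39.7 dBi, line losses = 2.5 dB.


Pt = 140.8 W = 21.4860 dBW
EIRP = Pt_dBW + Gt - losses = 21.4860 + 39.7 - 2.5 = 58.6860 dBW

58.6860 dBW


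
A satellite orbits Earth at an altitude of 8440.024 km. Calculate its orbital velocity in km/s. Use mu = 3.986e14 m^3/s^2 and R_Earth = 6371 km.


r = R_E + alt = 6371.0 + 8440.024 = 14811.0240 km = 1.4811024e+07 m
v = sqrt(mu/r) = sqrt(3.986e14 / 1.4811024e+07) = 5187.7149 m/s = 5.1877 km/s

5.1877 km/s


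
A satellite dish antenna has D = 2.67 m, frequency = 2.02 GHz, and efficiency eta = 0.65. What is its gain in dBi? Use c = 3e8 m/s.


lambda = c/f = 3e8 / 2.02e+09 = 0.1485149 m
G = eta*(pi*D/lambda)^2 = 0.65*(pi*2.67/0.1485149)^2
G = 2073.4609 (linear)
G = 10*log10(2073.4609) = 33.1670 dBi

33.1670 dBi


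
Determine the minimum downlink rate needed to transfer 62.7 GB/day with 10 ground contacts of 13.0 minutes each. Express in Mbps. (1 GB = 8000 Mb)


total contact time = 10 * 13.0 * 60 = 7800.0000 s
data = 62.7 GB = 501600.0000 Mb
rate = 501600.0000 / 7800.0000 = 64.3077 Mbps

64.3077 Mbps


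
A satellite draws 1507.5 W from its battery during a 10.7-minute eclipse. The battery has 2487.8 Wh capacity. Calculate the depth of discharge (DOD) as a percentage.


E_used = P * t / 60 = 1507.5 * 10.7 / 60 = 268.8375 Wh
DOD = E_used / E_total * 100 = 268.8375 / 2487.8 * 100
DOD = 10.8062 %

10.8062 %


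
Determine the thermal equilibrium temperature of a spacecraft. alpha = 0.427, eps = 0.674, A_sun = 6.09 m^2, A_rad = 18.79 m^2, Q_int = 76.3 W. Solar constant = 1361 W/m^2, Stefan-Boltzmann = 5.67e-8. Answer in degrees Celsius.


Numerator = alpha*S*A_sun + Q_int = 0.427*1361*6.09 + 76.3 = 3615.4852 W
Denominator = eps*sigma*A_rad = 0.674*5.67e-8*18.79 = 7.1807488e-07 W/K^4
T^4 = 5.0349696e+09 K^4
T = 266.3785 K = -6.7715 C

-6.7715 degrees Celsius


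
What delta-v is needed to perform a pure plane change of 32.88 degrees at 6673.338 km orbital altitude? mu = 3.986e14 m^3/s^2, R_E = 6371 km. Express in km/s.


r = 13044.3380 km = 1.3044338e+07 m
V = sqrt(mu/r) = 5527.8675 m/s
di = 32.88 deg = 0.5738643 rad
dV = 2*V*sin(di/2) = 2*5527.8675*sin(0.2869321)
dV = 3128.8959 m/s = 3.1289 km/s

3.1289 km/s


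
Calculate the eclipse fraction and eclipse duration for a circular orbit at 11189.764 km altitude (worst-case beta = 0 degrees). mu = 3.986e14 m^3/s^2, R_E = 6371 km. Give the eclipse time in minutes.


r = 17560.7640 km
T = 385.9891 min
Eclipse fraction = arcsin(R_E/r)/pi = arcsin(6371.0000/17560.7640)/pi
= arcsin(0.3627974)/pi = 0.1181783
Eclipse duration = 0.1181783 * 385.9891 = 45.6155 min

45.6155 minutes


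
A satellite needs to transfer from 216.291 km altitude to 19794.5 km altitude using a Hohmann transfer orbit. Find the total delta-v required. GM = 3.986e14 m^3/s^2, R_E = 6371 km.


r1 = 6587.2910 km = 6.587291e+06 m
r2 = 26165.5000 km = 2.61655e+07 m
dv1 = sqrt(mu/r1)*(sqrt(2*r2/(r1+r2)) - 1) = 2053.8032 m/s
dv2 = sqrt(mu/r2)*(1 - sqrt(2*r1/(r1+r2))) = 1427.6330 m/s
total dv = |dv1| + |dv2| = 2053.8032 + 1427.6330 = 3481.4362 m/s = 3.4814 km/s

3.4814 km/s


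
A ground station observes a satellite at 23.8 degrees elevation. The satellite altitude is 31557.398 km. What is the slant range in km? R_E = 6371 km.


h = 31557.398 km, el = 23.8 deg
d = -R_E*sin(el) + sqrt((R_E*sin(el))^2 + 2*R_E*h + h^2)
d = -6371.0000*sin(0.4153884) + sqrt((6371.0000*0.4035453)^2 + 2*6371.0000*31557.398 + 31557.398^2)
d = 34906.7891 km

34906.7891 km


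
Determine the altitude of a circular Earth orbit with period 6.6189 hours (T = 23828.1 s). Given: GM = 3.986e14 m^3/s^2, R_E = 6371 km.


T = 23828.1 s
r = (mu*T^2/(4*pi^2))^(1/3) = (3.986e14 * 23828.1^2 / (4*pi^2))^(1/3)
r = 1.7897215e+07 m = 17897.2153 km
alt = r - R_E = 17897.2153 - 6371 = 11526.2153 km

11526.2153 km


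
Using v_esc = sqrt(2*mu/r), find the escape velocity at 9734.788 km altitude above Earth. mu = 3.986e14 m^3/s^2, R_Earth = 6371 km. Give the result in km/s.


r = 6371.0 + 9734.788 = 16105.7880 km = 1.6105788e+07 m
v_esc = sqrt(2*mu/r) = sqrt(2*3.986e14 / 1.6105788e+07)
v_esc = 7035.4626 m/s = 7.0355 km/s

7.0355 km/s


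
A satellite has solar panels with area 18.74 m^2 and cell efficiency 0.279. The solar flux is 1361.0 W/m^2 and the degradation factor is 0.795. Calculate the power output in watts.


P = area * eta * S * degradation
P = 18.74 * 0.279 * 1361.0 * 0.795
P = 5657.1676 W

5657.1676 W


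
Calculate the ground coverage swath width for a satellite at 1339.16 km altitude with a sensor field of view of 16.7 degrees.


FOV = 16.7 deg = 0.29147 rad
swath = 2 * alt * tan(FOV/2) = 2 * 1339.16 * tan(0.145735)
swath = 2 * 1339.16 * 0.1467756
swath = 393.1120 km

393.1120 km


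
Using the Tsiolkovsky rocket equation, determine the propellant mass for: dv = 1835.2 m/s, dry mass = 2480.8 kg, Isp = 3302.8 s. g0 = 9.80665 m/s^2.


ve = Isp * g0 = 3302.8 * 9.80665 = 32389.403620 m/s
mass ratio = exp(dv/ve) = exp(1835.2/32389.403620) = 1.05829646
m_prop = m_dry * (mr - 1) = 2480.8 * (1.05829646 - 1)
m_prop = 144.6219 kg

144.6219 kg


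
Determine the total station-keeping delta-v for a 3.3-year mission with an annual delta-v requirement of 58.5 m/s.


dV = rate * years = 58.5 * 3.3
dV = 193.0500 m/s

193.0500 m/s


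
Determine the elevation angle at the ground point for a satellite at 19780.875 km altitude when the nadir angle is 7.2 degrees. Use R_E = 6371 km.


r = R_E + alt = 26151.8750 km
Law of sines in the satellite / Earth-center / ground-point triangle:
  sin(nadir)/R_E = sin(90 + el)/r  =>  cos(el) = (r/R_E)*sin(nadir)
cos(el) = (26151.8750 / 6371.0000) * sin(7.2 deg) = 0.5144717
el = arccos(0.5144717) = 59.0379 deg
(Earth-central angle = 90 - nadir - el = 23.7621 deg)

59.0379 degrees


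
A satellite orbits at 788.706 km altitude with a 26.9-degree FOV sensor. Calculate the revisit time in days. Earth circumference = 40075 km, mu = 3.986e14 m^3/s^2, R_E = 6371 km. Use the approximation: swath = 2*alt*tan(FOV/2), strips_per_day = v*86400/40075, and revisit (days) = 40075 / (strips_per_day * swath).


swath = 2*788.706*tan(0.2347468) = 377.2475 km
v = sqrt(mu/r) = 7461.4125 m/s = 7.4614 km/s
strips/day = v*86400/40075 = 7.4614*86400/40075 = 16.0865
coverage/day = strips * swath = 16.0865 * 377.2475 = 6068.5882 km
revisit = 40075 / 6068.5882 = 6.6037 days

6.6037 days


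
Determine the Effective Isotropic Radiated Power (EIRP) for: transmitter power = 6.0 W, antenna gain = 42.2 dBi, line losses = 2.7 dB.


Pt = 6.0 W = 7.7815 dBW
EIRP = Pt_dBW + Gt - losses = 7.7815 + 42.2 - 2.7 = 47.2815 dBW

47.2815 dBW


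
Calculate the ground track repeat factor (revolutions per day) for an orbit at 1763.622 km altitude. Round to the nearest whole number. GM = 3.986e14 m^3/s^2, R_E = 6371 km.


r = 8.134622e+06 m
T = 2*pi*sqrt(r^3/mu) = 7301.5874 s = 121.6931 min
revs/day = 1440 / 121.6931 = 11.8330
Rounded: 12 revolutions per day

12 revolutions per day


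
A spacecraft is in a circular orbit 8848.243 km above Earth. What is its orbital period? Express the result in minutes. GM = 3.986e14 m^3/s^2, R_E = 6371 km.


r = 15219.2430 km = 1.5219243e+07 m
T = 2*pi*sqrt(r^3/mu) = 2*pi*sqrt(3.5251626e+21 / 3.986e14)
T = 18685.3311 s = 311.4222 min

311.4222 minutes


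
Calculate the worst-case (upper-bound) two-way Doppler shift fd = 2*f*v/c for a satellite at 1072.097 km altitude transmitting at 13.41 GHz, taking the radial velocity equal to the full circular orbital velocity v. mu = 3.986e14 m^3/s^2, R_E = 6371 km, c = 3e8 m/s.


r = 7.443097e+06 m
v = sqrt(mu/r) = 7317.9899 m/s (worst-case radial velocity)
f = 13.41 GHz = 1.341e+10 Hz
fd = 2*f*v/c = 2*1.341e+10*7317.9899/3.0e+08
fd = 654228.3001 Hz

654228.3001 Hz


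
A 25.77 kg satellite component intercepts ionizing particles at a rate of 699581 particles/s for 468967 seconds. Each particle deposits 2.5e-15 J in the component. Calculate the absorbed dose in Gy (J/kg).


Total energy deposited = rate * time * E_per
  = 699581 * 468967 * 2.5e-15 = 8.2020101e-04 J
Dose = E_total / mass = 8.2020101e-04 / 25.77
Dose = 3.1827746e-05 Gy

3.1828e-05 Gy


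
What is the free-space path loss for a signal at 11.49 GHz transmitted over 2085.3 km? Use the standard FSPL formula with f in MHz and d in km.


f = 11.49 GHz = 11490.0000 MHz
d = 2085.3 km
FSPL = 32.44 + 20*log10(11490.0000) + 20*log10(2085.3)
FSPL = 32.44 + 81.2064 + 66.3834
FSPL = 180.0298 dB

180.0298 dB


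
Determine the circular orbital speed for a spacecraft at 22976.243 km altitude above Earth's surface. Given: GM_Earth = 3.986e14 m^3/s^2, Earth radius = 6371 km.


r = R_E + alt = 6371.0 + 22976.243 = 29347.2430 km = 2.9347243e+07 m
v = sqrt(mu/r) = sqrt(3.986e14 / 2.9347243e+07) = 3685.4031 m/s = 3.6854 km/s

3.6854 km/s


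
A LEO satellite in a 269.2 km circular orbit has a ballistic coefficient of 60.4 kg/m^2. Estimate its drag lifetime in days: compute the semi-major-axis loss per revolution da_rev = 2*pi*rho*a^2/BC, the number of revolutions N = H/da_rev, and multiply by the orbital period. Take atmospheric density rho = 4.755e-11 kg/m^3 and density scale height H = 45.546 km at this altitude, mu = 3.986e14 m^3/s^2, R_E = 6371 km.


a = R_E + alt = 6640.2000 km = 6.6402e+06 m
da_rev = 2*pi*rho*a^2/BC = 2*pi*4.755e-11*(6.6402e+06)^2/60.4 = 218.100053 m per revolution
N = H/da_rev = 45546.0000 m / 218.100053 m = 208.8308 revolutions
P = 2*pi*sqrt(a^3/mu) = 5384.9660 s
lifetime = N*P = 208.8308 * 5384.9660 = 1.1245465e+06 s = 13.0156 days

13.0156 days


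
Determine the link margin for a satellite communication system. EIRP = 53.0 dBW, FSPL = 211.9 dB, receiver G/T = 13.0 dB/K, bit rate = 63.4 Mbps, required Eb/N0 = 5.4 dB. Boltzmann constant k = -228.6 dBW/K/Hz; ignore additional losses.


C/N0 = EIRP - FSPL + G/T - k = 53.0 - 211.9 + 13.0 - (-228.6)
C/N0 = 82.7000 dB-Hz
R_b = 63.4 Mbps = 6.34e+07 bps -> 10*log10(R_b) = 78.0209 dB-Hz
Eb/N0 = C/N0 - 10*log10(R_b) = 82.7000 - 78.0209 = 4.6791 dB
Margin = Eb/N0 - Eb/N0_req = 4.6791 - 5.4 = -0.7208926 dB (negative margin: link does not close)

-0.7209 dB


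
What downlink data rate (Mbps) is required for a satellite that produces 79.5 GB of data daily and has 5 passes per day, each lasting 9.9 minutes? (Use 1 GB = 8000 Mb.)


total contact time = 5 * 9.9 * 60 = 2970.0000 s
data = 79.5 GB = 636000.0000 Mb
rate = 636000.0000 / 2970.0000 = 214.1414 Mbps

214.1414 Mbps


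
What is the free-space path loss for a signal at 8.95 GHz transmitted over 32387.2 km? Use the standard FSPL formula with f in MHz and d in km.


f = 8.95 GHz = 8950.0000 MHz
d = 32387.2 km
FSPL = 32.44 + 20*log10(8950.0000) + 20*log10(32387.2)
FSPL = 32.44 + 79.0365 + 90.2075
FSPL = 201.6839 dB

201.6839 dB


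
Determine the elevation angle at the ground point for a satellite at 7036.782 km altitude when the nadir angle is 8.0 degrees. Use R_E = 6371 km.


r = R_E + alt = 13407.7820 km
Law of sines in the satellite / Earth-center / ground-point triangle:
  sin(nadir)/R_E = sin(90 + el)/r  =>  cos(el) = (r/R_E)*sin(nadir)
cos(el) = (13407.7820 / 6371.0000) * sin(8.0 deg) = 0.2928901
el = arccos(0.2928901) = 72.9689 deg
(Earth-central angle = 90 - nadir - el = 9.0311 deg)

72.9689 degrees


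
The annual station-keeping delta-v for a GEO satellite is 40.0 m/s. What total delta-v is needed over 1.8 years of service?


dV = rate * years = 40.0 * 1.8
dV = 72.0000 m/s

72.0000 m/s


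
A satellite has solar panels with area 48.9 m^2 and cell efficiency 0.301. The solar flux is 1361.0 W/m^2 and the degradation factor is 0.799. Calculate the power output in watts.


P = area * eta * S * degradation
P = 48.9 * 0.301 * 1361.0 * 0.799
P = 16005.9059 W

16005.9059 W


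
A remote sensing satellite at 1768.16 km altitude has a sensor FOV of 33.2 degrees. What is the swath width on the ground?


FOV = 33.2 deg = 0.5794493 rad
swath = 2 * alt * tan(FOV/2) = 2 * 1768.16 * tan(0.2897247)
swath = 2 * 1768.16 * 0.2981129
swath = 1054.2228 km

1054.2228 km


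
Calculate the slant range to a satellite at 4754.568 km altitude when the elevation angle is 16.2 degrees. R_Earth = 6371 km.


h = 4754.568 km, el = 16.2 deg
d = -R_E*sin(el) + sqrt((R_E*sin(el))^2 + 2*R_E*h + h^2)
d = -6371.0000*sin(0.2827433) + sqrt((6371.0000*0.2789911)^2 + 2*6371.0000*4754.568 + 4754.568^2)
d = 7514.9079 km

7514.9079 km


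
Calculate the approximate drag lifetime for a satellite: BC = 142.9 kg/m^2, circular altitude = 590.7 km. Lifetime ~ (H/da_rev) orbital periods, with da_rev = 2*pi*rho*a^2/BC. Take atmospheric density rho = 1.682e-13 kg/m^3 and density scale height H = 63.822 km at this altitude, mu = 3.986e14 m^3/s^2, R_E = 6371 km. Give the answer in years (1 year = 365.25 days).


a = R_E + alt = 6961.7000 km = 6.9617e+06 m
da_rev = 2*pi*rho*a^2/BC = 2*pi*1.682e-13*(6.9617e+06)^2/142.9 = 0.358429907 m per revolution
N = H/da_rev = 63822.0000 m / 0.358429907 m = 178059.9184 revolutions
P = 2*pi*sqrt(a^3/mu) = 5780.7499 s
lifetime = N*P = 178059.9184 * 5780.7499 = 1.0293198e+09 s = 11913.4242 days
years = 11913.4242 / 365.25 = 32.6172 years

32.6172 years


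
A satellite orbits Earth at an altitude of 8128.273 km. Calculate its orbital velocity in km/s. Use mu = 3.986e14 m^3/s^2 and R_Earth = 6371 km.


r = R_E + alt = 6371.0 + 8128.273 = 14499.2730 km = 1.4499273e+07 m
v = sqrt(mu/r) = sqrt(3.986e14 / 1.4499273e+07) = 5243.1893 m/s = 5.2432 km/s

5.2432 km/s


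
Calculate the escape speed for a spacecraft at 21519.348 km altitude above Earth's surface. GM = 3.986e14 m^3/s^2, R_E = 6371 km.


r = 6371.0 + 21519.348 = 27890.3480 km = 2.7890348e+07 m
v_esc = sqrt(2*mu/r) = sqrt(2*3.986e14 / 2.7890348e+07)
v_esc = 5346.3413 m/s = 5.3463 km/s

5.3463 km/s


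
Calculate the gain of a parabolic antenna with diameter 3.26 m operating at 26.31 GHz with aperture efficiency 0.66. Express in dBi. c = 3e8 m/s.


lambda = c/f = 3e8 / 2.631e+10 = 0.01140251 m
G = eta*(pi*D/lambda)^2 = 0.66*(pi*3.26/0.01140251)^2
G = 532449.0639 (linear)
G = 10*log10(532449.0639) = 57.2628 dBi

57.2628 dBi


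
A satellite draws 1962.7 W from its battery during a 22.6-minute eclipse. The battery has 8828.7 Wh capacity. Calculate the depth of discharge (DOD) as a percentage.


E_used = P * t / 60 = 1962.7 * 22.6 / 60 = 739.2837 Wh
DOD = E_used / E_total * 100 = 739.2837 / 8828.7 * 100
DOD = 8.3736 %

8.3736 %


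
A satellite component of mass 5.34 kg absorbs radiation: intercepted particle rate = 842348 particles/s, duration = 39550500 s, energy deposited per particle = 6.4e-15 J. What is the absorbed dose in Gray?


Total energy deposited = rate * time * E_per
  = 842348 * 39550500 * 6.4e-15 = 0.2132178 J
Dose = E_total / mass = 0.2132178 / 5.34
Dose = 0.03992843 Gy

0.0399 Gy


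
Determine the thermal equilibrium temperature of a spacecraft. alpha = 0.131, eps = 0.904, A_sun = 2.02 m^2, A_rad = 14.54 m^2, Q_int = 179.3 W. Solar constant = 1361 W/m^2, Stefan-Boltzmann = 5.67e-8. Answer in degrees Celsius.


Numerator = alpha*S*A_sun + Q_int = 0.131*1361*2.02 + 179.3 = 539.4478 W
Denominator = eps*sigma*A_rad = 0.904*5.67e-8*14.54 = 7.4527387e-07 W/K^4
T^4 = 7.2382495e+08 K^4
T = 164.0244 K = -109.1256 C

-109.1256 degrees Celsius


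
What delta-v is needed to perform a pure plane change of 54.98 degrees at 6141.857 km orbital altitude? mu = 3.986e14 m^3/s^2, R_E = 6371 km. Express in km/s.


r = 12512.8570 km = 1.2512857e+07 m
V = sqrt(mu/r) = 5644.0442 m/s
di = 54.98 deg = 0.959582 rad
dV = 2*V*sin(di/2) = 2*5644.0442*sin(0.479791)
dV = 5210.5116 m/s = 5.2105 km/s

5.2105 km/s


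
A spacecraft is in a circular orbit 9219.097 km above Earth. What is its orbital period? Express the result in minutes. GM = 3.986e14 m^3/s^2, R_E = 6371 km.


r = 15590.0970 km = 1.5590097e+07 m
T = 2*pi*sqrt(r^3/mu) = 2*pi*sqrt(3.7891906e+21 / 3.986e14)
T = 19372.4455 s = 322.8741 min

322.8741 minutes


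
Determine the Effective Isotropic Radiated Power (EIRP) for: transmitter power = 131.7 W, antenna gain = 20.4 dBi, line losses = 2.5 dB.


Pt = 131.7 W = 21.1959 dBW
EIRP = Pt_dBW + Gt - losses = 21.1959 + 20.4 - 2.5 = 39.0959 dBW

39.0959 dBW


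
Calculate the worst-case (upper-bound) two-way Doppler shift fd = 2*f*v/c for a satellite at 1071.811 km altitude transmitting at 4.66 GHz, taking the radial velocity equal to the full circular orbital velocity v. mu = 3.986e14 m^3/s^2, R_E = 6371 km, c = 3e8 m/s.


r = 7.442811e+06 m
v = sqrt(mu/r) = 7318.1305 m/s (worst-case radial velocity)
f = 4.66 GHz = 4.66e+09 Hz
fd = 2*f*v/c = 2*4.66e+09*7318.1305/3.0e+08
fd = 227349.9219 Hz

227349.9219 Hz


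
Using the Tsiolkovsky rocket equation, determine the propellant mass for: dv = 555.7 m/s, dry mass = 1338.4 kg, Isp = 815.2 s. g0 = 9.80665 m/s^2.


ve = Isp * g0 = 815.2 * 9.80665 = 7994.381080 m/s
mass ratio = exp(dv/ve) = exp(555.7/7994.381080) = 1.07198420
m_prop = m_dry * (mr - 1) = 1338.4 * (1.07198420 - 1)
m_prop = 96.3437 kg

96.3437 kg


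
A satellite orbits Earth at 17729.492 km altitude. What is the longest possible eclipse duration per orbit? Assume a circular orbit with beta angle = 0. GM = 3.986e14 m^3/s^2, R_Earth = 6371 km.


r = 24100.4920 km
T = 620.5815 min
Eclipse fraction = arcsin(R_E/r)/pi = arcsin(6371.0000/24100.4920)/pi
= arcsin(0.2643514)/pi = 0.08515789
Eclipse duration = 0.08515789 * 620.5815 = 52.8474 min

52.8474 minutes


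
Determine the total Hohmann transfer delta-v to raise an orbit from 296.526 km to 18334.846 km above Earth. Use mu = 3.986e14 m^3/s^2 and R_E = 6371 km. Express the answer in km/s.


r1 = 6667.5260 km = 6.667526e+06 m
r2 = 24705.8460 km = 2.4705846e+07 m
dv1 = sqrt(mu/r1)*(sqrt(2*r2/(r1+r2)) - 1) = 1971.4234 m/s
dv2 = sqrt(mu/r2)*(1 - sqrt(2*r1/(r1+r2))) = 1397.9956 m/s
total dv = |dv1| + |dv2| = 1971.4234 + 1397.9956 = 3369.4189 m/s = 3.3694 km/s

3.3694 km/s
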